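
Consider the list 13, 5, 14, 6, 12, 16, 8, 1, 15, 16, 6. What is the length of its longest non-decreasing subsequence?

Let dp[i] be the longest non-decreasing subsequence ending at position i. Then dp = [1, 1, 2, 2, 3, 4, 3, 1, 4, 5, 3].
The maximum is 5; one witness is 5, 6, 12, 16, 16 at positions 2,4,5,6,10.

5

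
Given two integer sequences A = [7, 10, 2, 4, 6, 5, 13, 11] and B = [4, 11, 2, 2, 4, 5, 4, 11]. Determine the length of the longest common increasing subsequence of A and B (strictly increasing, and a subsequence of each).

4

A longest common strictly increasing subsequence is 2, 4, 5, 11 (length 4); it appears in order in both A and B, and no longer such subsequence exists.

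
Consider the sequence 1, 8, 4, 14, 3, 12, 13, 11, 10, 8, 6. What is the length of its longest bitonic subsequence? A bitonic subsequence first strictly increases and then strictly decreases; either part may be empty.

8

One longest bitonic subsequence is 1, 8, 14, 13, 11, 10, 8, 6 (positions 1,2,4,7,8,9,10,11): it rises to 14 then falls. Length 8 is optimal.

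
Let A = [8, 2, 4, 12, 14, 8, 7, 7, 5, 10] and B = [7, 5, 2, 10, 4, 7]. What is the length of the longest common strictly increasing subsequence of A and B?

3

For each value that appears in both, track the longest common increasing run ending there.
The best achievable length is 3; one witness is 2, 4, 7 (A-positions 2,3,7, B-positions 3,5,6).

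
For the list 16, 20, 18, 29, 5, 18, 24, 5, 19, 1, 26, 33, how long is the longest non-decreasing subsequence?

6

Let dp[i] be the longest non-decreasing subsequence ending at position i. Then dp = [1, 2, 2, 3, 1, 3, 4, 2, 4, 1, 5, 6].
The maximum is 6; one witness is 16, 18, 18, 24, 26, 33 at positions 1,3,6,7,11,12.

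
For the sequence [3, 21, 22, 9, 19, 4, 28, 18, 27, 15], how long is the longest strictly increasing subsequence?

4

Let dp[i] be the longest increasing subsequence ending at position i. Then dp = [1, 2, 3, 2, 3, 2, 4, 3, 4, 3].
The maximum is 4; one witness is 3, 21, 22, 28 at positions 1,2,3,7.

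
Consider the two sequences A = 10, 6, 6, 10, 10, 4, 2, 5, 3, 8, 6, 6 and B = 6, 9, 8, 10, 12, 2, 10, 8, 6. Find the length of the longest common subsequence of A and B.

Backtracking the LCS table gives one alignment: 6 (A2,B1) → 10 (A4,B4) → 10 (A5,B7) → 8 (A10,B8) → 6 (A12,B9).
So the longest common subsequence has length 5.

5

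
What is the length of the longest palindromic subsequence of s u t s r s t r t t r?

One longest palindromic subsequence is rtttr (positions 5,7,9,10,11); it reads the same forward and backward, and the interval DP gives dp[1][11] = 5.

5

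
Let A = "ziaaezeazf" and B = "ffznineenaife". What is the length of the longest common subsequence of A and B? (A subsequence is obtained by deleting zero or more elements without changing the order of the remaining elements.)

6

Backtracking the LCS table gives one alignment: z (A1,B3) → i (A2,B5) → e (A5,B7) → e (A7,B8) → a (A8,B10) → f (A10,B12).
So the longest common subsequence has length 6.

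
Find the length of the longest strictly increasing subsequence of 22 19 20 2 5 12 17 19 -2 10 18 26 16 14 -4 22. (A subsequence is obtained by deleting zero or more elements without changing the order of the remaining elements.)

One longest increasing subsequence is 2, 5, 12, 17, 19, 26 (positions 4,5,6,7,8,12), of length 6; no longer one exists.

6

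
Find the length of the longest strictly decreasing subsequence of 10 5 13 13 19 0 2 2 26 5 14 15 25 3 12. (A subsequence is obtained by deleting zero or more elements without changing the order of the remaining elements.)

One longest decreasing subsequence is 10, 5, 0 (positions 1,2,6), of length 3; no longer one exists.

3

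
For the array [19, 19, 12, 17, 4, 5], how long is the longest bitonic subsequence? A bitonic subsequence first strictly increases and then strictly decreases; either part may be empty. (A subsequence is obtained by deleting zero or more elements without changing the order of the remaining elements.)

3

One longest bitonic subsequence is 19, 17, 5 (positions 1,4,6): it rises to 19 then falls. Length 3 is optimal.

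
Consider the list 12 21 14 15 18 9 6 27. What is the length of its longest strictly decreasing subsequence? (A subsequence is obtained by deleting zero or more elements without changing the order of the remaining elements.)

Scanning left to right, the best length ending at each element is: 12→1, 21→1, 14→2, 15→2, 18→2, 9→3, 6→4, 27→1.
So the longest decreasing subsequence has length 4, e.g. 21, 14, 9, 6.

4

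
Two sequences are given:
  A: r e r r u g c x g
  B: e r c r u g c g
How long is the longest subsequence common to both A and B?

A longest common subsequence is errugcg (length 7); the LCS DP confirms no longer common subsequence exists.

7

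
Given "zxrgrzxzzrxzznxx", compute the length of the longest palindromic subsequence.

One longest palindromic subsequence is xxzzxzzxx (positions 2,7,8,9,11,12,13,15,16); it reads the same forward and backward, and the interval DP gives dp[1][16] = 9.

9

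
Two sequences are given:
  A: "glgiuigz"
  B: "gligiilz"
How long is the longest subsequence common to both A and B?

A longest common subsequence is glgiiz (length 6); the LCS DP confirms no longer common subsequence exists.

6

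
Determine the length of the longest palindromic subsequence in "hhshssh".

One longest palindromic subsequence is hsssh (positions 1,3,5,6,7); it reads the same forward and backward, and the interval DP gives dp[1][7] = 5.

5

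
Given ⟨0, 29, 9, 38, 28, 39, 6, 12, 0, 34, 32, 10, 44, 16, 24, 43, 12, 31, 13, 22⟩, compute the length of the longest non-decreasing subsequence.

6

Let dp[i] be the longest non-decreasing subsequence ending at position i. Then dp = [1, 2, 2, 3, 3, 4, 2, 3, 2, 4, 4, 3, 5, 4, 5, 6, 4, 6, 5, 6].
The maximum is 6; one witness is 0, 9, 12, 16, 24, 43 at positions 1,3,8,14,15,16.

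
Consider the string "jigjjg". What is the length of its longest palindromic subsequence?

One longest palindromic subsequence is gjjg (positions 3,4,5,6); it reads the same forward and backward, and the interval DP gives dp[1][6] = 4.

4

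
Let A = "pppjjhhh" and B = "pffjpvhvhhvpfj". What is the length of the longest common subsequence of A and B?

5

A longest common subsequence is pphhh (length 5); the LCS DP confirms no longer common subsequence exists.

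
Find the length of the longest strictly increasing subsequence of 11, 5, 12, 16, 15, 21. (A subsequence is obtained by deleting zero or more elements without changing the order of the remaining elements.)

4

Scanning left to right, the best length ending at each element is: 11→1, 5→1, 12→2, 16→3, 15→3, 21→4.
So the longest increasing subsequence has length 4, e.g. 11, 12, 16, 21.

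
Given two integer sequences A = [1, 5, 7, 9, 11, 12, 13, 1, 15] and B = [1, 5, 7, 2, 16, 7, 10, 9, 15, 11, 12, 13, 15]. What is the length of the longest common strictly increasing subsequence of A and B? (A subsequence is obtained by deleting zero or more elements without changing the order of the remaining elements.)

A longest common strictly increasing subsequence is 1, 5, 7, 9, 11, 12, 13, 15 (length 8); it appears in order in both A and B, and no longer such subsequence exists.

8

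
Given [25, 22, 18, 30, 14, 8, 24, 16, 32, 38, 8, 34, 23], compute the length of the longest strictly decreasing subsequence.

Let dp[i] be the longest decreasing subsequence ending at position i. Then dp = [1, 2, 3, 1, 4, 5, 2, 4, 1, 1, 5, 2, 3].
The maximum is 5; one witness is 25, 22, 18, 14, 8 at positions 1,2,3,5,6.

5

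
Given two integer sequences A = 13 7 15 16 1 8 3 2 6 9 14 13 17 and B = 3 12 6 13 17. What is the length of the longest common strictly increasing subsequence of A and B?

4

A longest common strictly increasing subsequence is 3, 6, 13, 17 (length 4); it appears in order in both A and B, and no longer such subsequence exists.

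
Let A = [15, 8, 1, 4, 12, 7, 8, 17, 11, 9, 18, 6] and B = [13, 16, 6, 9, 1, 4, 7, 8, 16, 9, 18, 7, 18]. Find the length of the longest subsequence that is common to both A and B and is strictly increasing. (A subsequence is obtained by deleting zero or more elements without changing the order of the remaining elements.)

A longest common strictly increasing subsequence is 1, 4, 7, 8, 9, 18 (length 6); it appears in order in both A and B, and no longer such subsequence exists.

6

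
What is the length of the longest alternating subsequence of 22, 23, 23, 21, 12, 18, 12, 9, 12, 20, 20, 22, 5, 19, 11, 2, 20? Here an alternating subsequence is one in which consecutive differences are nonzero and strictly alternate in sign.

A longest alternating subsequence is 22, 23, 12, 18, 9, 12, 5, 19, 11, 20 (positions 1,2,5,6,8,9,13,14,15,17); its 9 consecutive differences strictly alternate in sign, and length 10 is optimal.

10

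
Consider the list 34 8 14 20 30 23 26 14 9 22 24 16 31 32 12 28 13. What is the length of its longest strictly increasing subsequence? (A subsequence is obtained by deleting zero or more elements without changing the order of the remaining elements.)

7

Let dp[i] be the longest increasing subsequence ending at position i. Then dp = [1, 1, 2, 3, 4, 4, 5, 2, 2, 4, 5, 3, 6, 7, 3, 6, 4].
The maximum is 7; one witness is 8, 14, 20, 23, 26, 31, 32 at positions 2,3,4,6,7,13,14.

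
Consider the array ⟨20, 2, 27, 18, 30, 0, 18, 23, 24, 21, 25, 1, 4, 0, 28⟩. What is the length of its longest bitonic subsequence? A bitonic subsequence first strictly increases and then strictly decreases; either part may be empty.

7

Let inc[i] be the LIS ending at i and dec[i] the longest strictly decreasing subsequence starting at i. inc = [1, 1, 2, 2, 3, 1, 2, 3, 4, 3, 5, 2, 3, 1, 6], dec = [4, 3, 5, 3, 5, 1, 3, 4, 4, 3, 3, 2, 2, 1, 1].
max_i inc[i]+dec[i]−1 = 7, with one witness 20, 27, 30, 24, 21, 4, 0.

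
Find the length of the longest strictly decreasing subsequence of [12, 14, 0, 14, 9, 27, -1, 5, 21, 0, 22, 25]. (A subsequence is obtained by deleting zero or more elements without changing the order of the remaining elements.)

Scanning left to right, the best length ending at each element is: 12→1, 14→1, 0→2, 14→1, 9→2, 27→1, -1→3, 5→3, 21→2, 0→4, 22→2, 25→2.
So the longest decreasing subsequence has length 4, e.g. 12, 9, 5, 0.

4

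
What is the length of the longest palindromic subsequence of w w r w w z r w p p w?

8

Using dp[i][j] = 2 + dp[i+1][j−1] if the ends match, else max(dp[i+1][j], dp[i][j−1]):
dp[1][11] = 8. A witness is wwrwwrww at positions 1,2,3,4,5,7,8,11.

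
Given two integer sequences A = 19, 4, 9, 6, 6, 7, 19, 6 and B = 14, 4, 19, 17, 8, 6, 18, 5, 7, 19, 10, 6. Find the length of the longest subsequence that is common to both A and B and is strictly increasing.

A longest common strictly increasing subsequence is 4, 6, 7, 19 (length 4); it appears in order in both A and B, and no longer such subsequence exists.

4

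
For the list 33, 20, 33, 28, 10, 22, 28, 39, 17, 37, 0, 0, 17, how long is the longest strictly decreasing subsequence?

5

Let dp[i] be the longest decreasing subsequence ending at position i. Then dp = [1, 2, 1, 2, 3, 3, 2, 1, 4, 2, 5, 5, 4].
The maximum is 5; one witness is 33, 28, 22, 17, 0 at positions 1,4,6,9,11.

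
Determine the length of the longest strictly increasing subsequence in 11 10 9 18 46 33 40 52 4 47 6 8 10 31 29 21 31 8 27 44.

7

Let dp[i] be the longest increasing subsequence ending at position i. Then dp = [1, 1, 1, 2, 3, 3, 4, 5, 1, 5, 2, 3, 4, 5, 5, 5, 6, 3, 6, 7].
The maximum is 7; one witness is 4, 6, 8, 10, 29, 31, 44 at positions 9,11,12,13,15,17,20.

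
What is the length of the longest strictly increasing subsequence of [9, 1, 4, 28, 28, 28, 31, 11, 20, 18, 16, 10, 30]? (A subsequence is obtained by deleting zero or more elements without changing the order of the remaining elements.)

5

Let dp[i] be the longest increasing subsequence ending at position i. Then dp = [1, 1, 2, 3, 3, 3, 4, 3, 4, 4, 4, 3, 5].
The maximum is 5; one witness is 1, 4, 11, 20, 30 at positions 2,3,8,9,13.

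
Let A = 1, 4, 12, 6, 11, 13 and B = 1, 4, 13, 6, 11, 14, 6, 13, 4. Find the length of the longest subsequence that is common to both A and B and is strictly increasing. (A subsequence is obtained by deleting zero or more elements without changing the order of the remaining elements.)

5

For each value that appears in both, track the longest common increasing run ending there.
The best achievable length is 5; one witness is 1, 4, 6, 11, 13 (A-positions 1,2,4,5,6, B-positions 1,2,4,5,8).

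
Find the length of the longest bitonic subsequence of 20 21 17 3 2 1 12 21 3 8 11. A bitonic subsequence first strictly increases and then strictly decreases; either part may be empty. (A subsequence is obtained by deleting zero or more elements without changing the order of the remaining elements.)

One longest bitonic subsequence is 20, 21, 17, 3, 2, 1 (positions 1,2,3,4,5,6): it rises to 21 then falls. Length 6 is optimal.

6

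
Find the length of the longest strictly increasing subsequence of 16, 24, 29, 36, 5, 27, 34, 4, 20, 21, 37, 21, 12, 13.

5

Let dp[i] be the longest increasing subsequence ending at position i. Then dp = [1, 2, 3, 4, 1, 3, 4, 1, 2, 3, 5, 3, 2, 3].
The maximum is 5; one witness is 16, 24, 29, 36, 37 at positions 1,2,3,4,11.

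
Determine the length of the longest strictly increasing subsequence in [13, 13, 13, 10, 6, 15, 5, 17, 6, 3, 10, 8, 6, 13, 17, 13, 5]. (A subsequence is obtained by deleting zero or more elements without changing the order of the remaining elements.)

One longest increasing subsequence is 5, 6, 10, 13, 17 (positions 7,9,11,14,15), of length 5; no longer one exists.

5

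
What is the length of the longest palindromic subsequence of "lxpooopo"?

5

Using dp[i][j] = 2 + dp[i+1][j−1] if the ends match, else max(dp[i+1][j], dp[i][j−1]):
dp[1][8] = 5. A witness is pooop at positions 3,4,5,6,7.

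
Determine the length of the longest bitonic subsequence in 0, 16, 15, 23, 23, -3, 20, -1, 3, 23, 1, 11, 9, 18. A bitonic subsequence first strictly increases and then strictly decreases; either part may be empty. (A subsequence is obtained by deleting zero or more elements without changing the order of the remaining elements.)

One longest bitonic subsequence is 0, 16, 23, 20, 11, 9 (positions 1,2,4,7,12,13): it rises to 23 then falls. Length 6 is optimal.

6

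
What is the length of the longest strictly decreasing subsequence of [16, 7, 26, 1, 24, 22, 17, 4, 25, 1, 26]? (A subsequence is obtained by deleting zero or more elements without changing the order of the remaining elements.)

Let dp[i] be the longest decreasing subsequence ending at position i. Then dp = [1, 2, 1, 3, 2, 3, 4, 5, 2, 6, 1].
The maximum is 6; one witness is 26, 24, 22, 17, 4, 1 at positions 3,5,6,7,8,10.

6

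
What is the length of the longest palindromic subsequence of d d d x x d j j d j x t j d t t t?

8

Using dp[i][j] = 2 + dp[i+1][j−1] if the ends match, else max(dp[i+1][j], dp[i][j−1]):
dp[1][17] = 8. A witness is dxdjjdxd at positions 3,5,6,7,8,9,11,14.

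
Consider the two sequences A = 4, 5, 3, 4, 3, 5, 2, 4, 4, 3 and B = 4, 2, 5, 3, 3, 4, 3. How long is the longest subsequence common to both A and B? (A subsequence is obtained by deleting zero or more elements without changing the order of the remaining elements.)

Backtracking the LCS table gives one alignment: 4 (A1,B1) → 5 (A2,B3) → 3 (A3,B4) → 3 (A5,B5) → 4 (A9,B6) → 3 (A10,B7).
So the longest common subsequence has length 6.

6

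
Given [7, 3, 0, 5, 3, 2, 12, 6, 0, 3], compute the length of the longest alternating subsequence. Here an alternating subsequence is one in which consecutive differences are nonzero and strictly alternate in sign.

7

A longest alternating subsequence is 7, 3, 5, 3, 12, 0, 3 (positions 1,2,4,5,7,9,10); its 6 consecutive differences strictly alternate in sign, and length 7 is optimal.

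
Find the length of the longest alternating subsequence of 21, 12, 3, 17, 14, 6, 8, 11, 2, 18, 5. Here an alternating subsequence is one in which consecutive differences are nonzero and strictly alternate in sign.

A longest alternating subsequence is 21, 12, 17, 6, 8, 2, 18, 5 (positions 1,2,4,6,7,9,10,11); its 7 consecutive differences strictly alternate in sign, and length 8 is optimal.

8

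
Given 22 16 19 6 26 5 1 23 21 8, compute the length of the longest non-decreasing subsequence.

Scanning left to right, the best length ending at each element is: 22→1, 16→1, 19→2, 6→1, 26→3, 5→1, 1→1, 23→3, 21→3, 8→2.
So the longest non-decreasing subsequence has length 3, e.g. 16, 19, 26.

3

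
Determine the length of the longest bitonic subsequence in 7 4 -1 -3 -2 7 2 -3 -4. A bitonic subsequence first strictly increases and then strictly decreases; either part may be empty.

6

One longest bitonic subsequence is 7, 4, -1, -2, -3, -4 (positions 1,2,3,5,8,9): it rises to 7 then falls. Length 6 is optimal.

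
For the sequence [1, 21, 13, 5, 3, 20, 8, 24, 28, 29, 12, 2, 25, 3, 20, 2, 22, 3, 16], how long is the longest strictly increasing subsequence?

6

Let dp[i] be the longest increasing subsequence ending at position i. Then dp = [1, 2, 2, 2, 2, 3, 3, 4, 5, 6, 4, 2, 5, 3, 5, 2, 6, 3, 5].
The maximum is 6; one witness is 1, 13, 20, 24, 28, 29 at positions 1,3,6,8,9,10.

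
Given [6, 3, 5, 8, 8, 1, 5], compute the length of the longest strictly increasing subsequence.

Scanning left to right, the best length ending at each element is: 6→1, 3→1, 5→2, 8→3, 8→3, 1→1, 5→2.
So the longest increasing subsequence has length 3, e.g. 3, 5, 8.

3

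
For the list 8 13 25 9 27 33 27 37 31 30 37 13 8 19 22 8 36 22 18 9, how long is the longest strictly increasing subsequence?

6

Scanning left to right, the best length ending at each element is: 8→1, 13→2, 25→3, 9→2, 27→4, 33→5, 27→4, 37→6, 31→5, 30→5, 37→6, 13→3, 8→1, 19→4, 22→5, 8→1, 36→6, 22→5, 18→4, 9→2.
So the longest increasing subsequence has length 6, e.g. 8, 13, 25, 27, 33, 37.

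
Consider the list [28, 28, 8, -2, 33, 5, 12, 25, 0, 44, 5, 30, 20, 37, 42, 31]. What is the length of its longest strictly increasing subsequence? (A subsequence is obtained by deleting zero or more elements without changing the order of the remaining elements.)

One longest increasing subsequence is -2, 5, 12, 25, 30, 37, 42 (positions 4,6,7,8,12,14,15), of length 7; no longer one exists.

7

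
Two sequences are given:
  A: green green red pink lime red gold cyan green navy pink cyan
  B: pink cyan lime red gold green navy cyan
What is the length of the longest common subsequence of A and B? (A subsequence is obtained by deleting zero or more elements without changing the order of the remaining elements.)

7

A longest common subsequence is pink, lime, red, gold, green, navy, cyan (length 7); the LCS DP confirms no longer common subsequence exists.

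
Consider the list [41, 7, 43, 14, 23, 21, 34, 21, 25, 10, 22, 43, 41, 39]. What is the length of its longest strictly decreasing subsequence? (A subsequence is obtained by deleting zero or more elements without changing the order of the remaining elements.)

Let dp[i] be the longest decreasing subsequence ending at position i. Then dp = [1, 2, 1, 2, 2, 3, 2, 3, 3, 4, 4, 1, 2, 3].
The maximum is 4; one witness is 41, 23, 21, 10 at positions 1,5,6,10.

4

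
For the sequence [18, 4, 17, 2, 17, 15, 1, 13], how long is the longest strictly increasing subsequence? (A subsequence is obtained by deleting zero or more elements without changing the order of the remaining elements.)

2

Let dp[i] be the longest increasing subsequence ending at position i. Then dp = [1, 1, 2, 1, 2, 2, 1, 2].
The maximum is 2; one witness is 4, 17 at positions 2,3.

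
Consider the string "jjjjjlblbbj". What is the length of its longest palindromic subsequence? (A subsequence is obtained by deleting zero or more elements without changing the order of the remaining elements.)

6

Using dp[i][j] = 2 + dp[i+1][j−1] if the ends match, else max(dp[i+1][j], dp[i][j−1]):
dp[1][11] = 6. A witness is jjjjjj at positions 1,2,3,4,5,11.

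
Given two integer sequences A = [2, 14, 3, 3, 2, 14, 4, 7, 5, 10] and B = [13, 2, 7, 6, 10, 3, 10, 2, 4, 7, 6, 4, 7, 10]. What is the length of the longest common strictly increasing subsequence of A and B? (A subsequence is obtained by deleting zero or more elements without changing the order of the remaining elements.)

For each value that appears in both, track the longest common increasing run ending there.
The best achievable length is 5; one witness is 2, 3, 4, 7, 10 (A-positions 1,3,7,8,10, B-positions 2,6,9,10,14).

5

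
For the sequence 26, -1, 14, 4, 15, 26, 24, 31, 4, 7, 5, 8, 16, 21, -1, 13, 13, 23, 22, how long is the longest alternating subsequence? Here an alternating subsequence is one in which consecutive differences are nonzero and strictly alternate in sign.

14

A longest alternating subsequence is 26, -1, 14, 4, 26, 24, 31, 4, 7, 5, 8, -1, 23, 22 (positions 1,2,3,4,6,7,8,9,10,11,12,15,18,19); its 13 consecutive differences strictly alternate in sign, and length 14 is optimal.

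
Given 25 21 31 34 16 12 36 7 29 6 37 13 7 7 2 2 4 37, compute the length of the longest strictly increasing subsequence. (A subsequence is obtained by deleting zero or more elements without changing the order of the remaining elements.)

One longest increasing subsequence is 25, 31, 34, 36, 37 (positions 1,3,4,7,11), of length 5; no longer one exists.

5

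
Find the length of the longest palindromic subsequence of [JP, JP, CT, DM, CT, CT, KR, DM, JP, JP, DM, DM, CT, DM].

8

Using dp[i][j] = 2 + dp[i+1][j−1] if the ends match, else max(dp[i+1][j], dp[i][j−1]):
dp[1][14] = 8. A witness is DM CT DM JP JP DM CT DM at positions 4,5,8,9,10,12,13,14.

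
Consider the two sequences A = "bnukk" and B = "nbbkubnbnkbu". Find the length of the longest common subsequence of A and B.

3

A longest common subsequence is bnu (length 3); the LCS DP confirms no longer common subsequence exists.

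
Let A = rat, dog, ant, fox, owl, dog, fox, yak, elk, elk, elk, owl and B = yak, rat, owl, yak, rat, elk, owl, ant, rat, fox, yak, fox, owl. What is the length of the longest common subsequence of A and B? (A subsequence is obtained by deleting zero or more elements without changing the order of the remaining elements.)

5

Backtracking the LCS table gives one alignment: rat (A1,B5) → ant (A3,B8) → fox (A4,B10) → fox (A7,B12) → owl (A12,B13).
So the longest common subsequence has length 5.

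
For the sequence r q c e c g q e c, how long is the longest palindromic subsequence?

5

One longest palindromic subsequence is ceqec (positions 3,4,7,8,9); it reads the same forward and backward, and the interval DP gives dp[1][9] = 5.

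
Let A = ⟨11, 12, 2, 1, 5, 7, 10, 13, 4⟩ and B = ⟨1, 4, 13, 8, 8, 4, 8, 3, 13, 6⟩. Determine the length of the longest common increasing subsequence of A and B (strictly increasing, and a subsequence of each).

2

A longest common strictly increasing subsequence is 1, 4 (length 2); it appears in order in both A and B, and no longer such subsequence exists.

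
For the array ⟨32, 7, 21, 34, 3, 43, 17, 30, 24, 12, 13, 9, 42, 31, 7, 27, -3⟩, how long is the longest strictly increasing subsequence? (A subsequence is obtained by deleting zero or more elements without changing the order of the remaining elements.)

One longest increasing subsequence is 7, 21, 34, 43 (positions 2,3,4,6), of length 4; no longer one exists.

4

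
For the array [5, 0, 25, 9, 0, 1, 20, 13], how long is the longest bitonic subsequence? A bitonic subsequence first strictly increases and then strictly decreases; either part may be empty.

One longest bitonic subsequence is 5, 25, 20, 13 (positions 1,3,7,8): it rises to 25 then falls. Length 4 is optimal.

4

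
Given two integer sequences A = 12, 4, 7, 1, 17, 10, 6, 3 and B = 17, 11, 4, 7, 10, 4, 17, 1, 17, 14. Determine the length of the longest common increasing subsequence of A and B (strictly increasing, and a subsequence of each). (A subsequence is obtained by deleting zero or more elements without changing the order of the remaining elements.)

A longest common strictly increasing subsequence is 4, 7, 10 (length 3); it appears in order in both A and B, and no longer such subsequence exists.

3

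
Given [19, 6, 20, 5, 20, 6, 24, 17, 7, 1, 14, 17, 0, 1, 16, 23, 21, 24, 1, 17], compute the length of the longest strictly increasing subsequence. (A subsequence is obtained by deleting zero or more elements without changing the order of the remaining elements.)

Let dp[i] be the longest increasing subsequence ending at position i. Then dp = [1, 1, 2, 1, 2, 2, 3, 3, 3, 1, 4, 5, 1, 2, 5, 6, 6, 7, 2, 6].
The maximum is 7; one witness is 5, 6, 7, 14, 17, 23, 24 at positions 4,6,9,11,12,16,18.

7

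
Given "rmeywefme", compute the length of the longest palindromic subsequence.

5

One longest palindromic subsequence is mewem (positions 2,3,5,6,8); it reads the same forward and backward, and the interval DP gives dp[1][9] = 5.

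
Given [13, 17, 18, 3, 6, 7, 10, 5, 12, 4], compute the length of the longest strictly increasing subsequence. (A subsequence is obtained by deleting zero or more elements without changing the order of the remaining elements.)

5

Let dp[i] be the longest increasing subsequence ending at position i. Then dp = [1, 2, 3, 1, 2, 3, 4, 2, 5, 2].
The maximum is 5; one witness is 3, 6, 7, 10, 12 at positions 4,5,6,7,9.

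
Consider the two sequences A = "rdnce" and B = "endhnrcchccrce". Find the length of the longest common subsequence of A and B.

A longest common subsequence is dnce (length 4); the LCS DP confirms no longer common subsequence exists.

4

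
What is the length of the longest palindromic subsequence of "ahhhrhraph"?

One longest palindromic subsequence is ahhhha (positions 1,2,3,4,6,8); it reads the same forward and backward, and the interval DP gives dp[1][10] = 6.

6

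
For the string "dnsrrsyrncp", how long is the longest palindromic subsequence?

One longest palindromic subsequence is nsrrsn (positions 2,3,4,5,6,9); it reads the same forward and backward, and the interval DP gives dp[1][11] = 6.

6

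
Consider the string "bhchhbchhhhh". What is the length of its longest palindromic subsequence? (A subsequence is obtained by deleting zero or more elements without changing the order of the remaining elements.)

8

Using dp[i][j] = 2 + dp[i+1][j−1] if the ends match, else max(dp[i+1][j], dp[i][j−1]):
dp[1][12] = 8. A witness is hhhhhhhh at positions 2,4,5,8,9,10,11,12.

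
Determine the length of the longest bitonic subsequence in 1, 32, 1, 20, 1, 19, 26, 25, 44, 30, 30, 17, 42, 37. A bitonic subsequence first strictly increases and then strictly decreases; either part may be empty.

One longest bitonic subsequence is 1, 20, 26, 44, 42, 37 (positions 1,4,7,9,13,14): it rises to 44 then falls. Length 6 is optimal.

6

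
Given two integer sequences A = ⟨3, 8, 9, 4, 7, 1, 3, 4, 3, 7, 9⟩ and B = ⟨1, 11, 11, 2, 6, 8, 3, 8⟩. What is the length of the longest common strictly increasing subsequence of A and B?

2

A longest common strictly increasing subsequence is 1, 3 (length 2); it appears in order in both A and B, and no longer such subsequence exists.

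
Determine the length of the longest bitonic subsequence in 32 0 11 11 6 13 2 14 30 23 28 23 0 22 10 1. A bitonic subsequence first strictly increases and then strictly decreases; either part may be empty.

10

One longest bitonic subsequence is 0, 11, 13, 14, 30, 28, 23, 22, 10, 1 (positions 2,3,6,8,9,11,12,14,15,16): it rises to 30 then falls. Length 10 is optimal.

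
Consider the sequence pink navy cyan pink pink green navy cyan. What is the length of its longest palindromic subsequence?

4

Using dp[i][j] = 2 + dp[i+1][j−1] if the ends match, else max(dp[i+1][j], dp[i][j−1]):
dp[1][8] = 4. A witness is cyan pink pink cyan at positions 3,4,5,8.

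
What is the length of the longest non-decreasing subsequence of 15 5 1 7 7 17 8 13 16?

6

One longest non-decreasing subsequence is 5, 7, 7, 8, 13, 16 (positions 2,4,5,7,8,9), of length 6; no longer one exists.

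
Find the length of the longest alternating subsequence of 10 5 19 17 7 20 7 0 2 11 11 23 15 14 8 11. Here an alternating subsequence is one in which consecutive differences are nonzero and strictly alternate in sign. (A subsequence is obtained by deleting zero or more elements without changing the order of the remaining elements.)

9

A longest alternating subsequence is 10, 5, 19, 17, 20, 7, 11, 8, 11 (positions 1,2,3,4,6,7,10,15,16); its 8 consecutive differences strictly alternate in sign, and length 9 is optimal.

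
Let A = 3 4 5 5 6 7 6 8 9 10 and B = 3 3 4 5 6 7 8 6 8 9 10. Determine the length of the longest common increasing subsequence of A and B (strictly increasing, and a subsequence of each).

8

A longest common strictly increasing subsequence is 3, 4, 5, 6, 7, 8, 9, 10 (length 8); it appears in order in both A and B, and no longer such subsequence exists.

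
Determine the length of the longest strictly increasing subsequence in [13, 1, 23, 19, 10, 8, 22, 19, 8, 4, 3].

3

Let dp[i] be the longest increasing subsequence ending at position i. Then dp = [1, 1, 2, 2, 2, 2, 3, 3, 2, 2, 2].
The maximum is 3; one witness is 13, 19, 22 at positions 1,4,7.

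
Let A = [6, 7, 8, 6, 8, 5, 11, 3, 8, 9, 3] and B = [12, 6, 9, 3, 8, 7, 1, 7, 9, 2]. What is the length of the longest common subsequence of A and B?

Backtracking the LCS table gives one alignment: 6 (A1,B2) → 3 (A8,B4) → 8 (A9,B5) → 9 (A10,B9).
So the longest common subsequence has length 4.

4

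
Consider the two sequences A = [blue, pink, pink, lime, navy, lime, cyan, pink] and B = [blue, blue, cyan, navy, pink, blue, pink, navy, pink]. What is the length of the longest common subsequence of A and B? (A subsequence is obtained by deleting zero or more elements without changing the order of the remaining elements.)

5

Backtracking the LCS table gives one alignment: blue (A1,B2) → pink (A2,B5) → pink (A3,B7) → navy (A5,B8) → pink (A8,B9).
So the longest common subsequence has length 5.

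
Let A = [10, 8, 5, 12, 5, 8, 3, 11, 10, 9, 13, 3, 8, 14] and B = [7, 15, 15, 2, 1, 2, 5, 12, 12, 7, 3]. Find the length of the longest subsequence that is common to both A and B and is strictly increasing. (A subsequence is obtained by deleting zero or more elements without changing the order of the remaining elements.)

2

For each value that appears in both, track the longest common increasing run ending there.
The best achievable length is 2; one witness is 5, 12 (A-positions 3,4, B-positions 7,8).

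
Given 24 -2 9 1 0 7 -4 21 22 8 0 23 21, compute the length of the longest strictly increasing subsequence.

One longest increasing subsequence is -2, 1, 7, 21, 22, 23 (positions 2,4,6,8,9,12), of length 6; no longer one exists.

6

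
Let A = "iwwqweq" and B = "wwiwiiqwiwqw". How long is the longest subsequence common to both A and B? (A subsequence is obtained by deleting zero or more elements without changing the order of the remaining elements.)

Backtracking the LCS table gives one alignment: i (A1,B6) → w (A2,B8) → w (A3,B10) → q (A4,B11) → w (A5,B12).
So the longest common subsequence has length 5.

5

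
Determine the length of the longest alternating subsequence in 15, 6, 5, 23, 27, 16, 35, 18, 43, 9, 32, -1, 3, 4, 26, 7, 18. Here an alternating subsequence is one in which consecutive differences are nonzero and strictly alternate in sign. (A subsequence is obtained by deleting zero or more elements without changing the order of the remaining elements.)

13

A longest alternating subsequence is 15, 6, 23, 16, 35, 18, 43, 9, 32, -1, 26, 7, 18 (positions 1,2,4,6,7,8,9,10,11,12,15,16,17); its 12 consecutive differences strictly alternate in sign, and length 13 is optimal.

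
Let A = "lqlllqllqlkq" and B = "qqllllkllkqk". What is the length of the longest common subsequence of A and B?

A longest common subsequence is qllllllkq (length 9); the LCS DP confirms no longer common subsequence exists.

9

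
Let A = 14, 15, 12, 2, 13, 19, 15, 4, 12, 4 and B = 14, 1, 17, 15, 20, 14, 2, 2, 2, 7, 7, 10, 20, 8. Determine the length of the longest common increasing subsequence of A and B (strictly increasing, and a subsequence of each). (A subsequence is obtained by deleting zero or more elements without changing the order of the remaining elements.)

A longest common strictly increasing subsequence is 14, 15 (length 2); it appears in order in both A and B, and no longer such subsequence exists.

2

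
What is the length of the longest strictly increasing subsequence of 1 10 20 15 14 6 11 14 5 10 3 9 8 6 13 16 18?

Let dp[i] be the longest increasing subsequence ending at position i. Then dp = [1, 2, 3, 3, 3, 2, 3, 4, 2, 3, 2, 3, 3, 3, 4, 5, 6].
The maximum is 6; one witness is 1, 10, 11, 14, 16, 18 at positions 1,2,7,8,16,17.

6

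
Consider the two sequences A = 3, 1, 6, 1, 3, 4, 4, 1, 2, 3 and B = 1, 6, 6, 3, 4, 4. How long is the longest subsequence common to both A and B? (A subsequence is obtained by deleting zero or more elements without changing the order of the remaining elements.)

5

Backtracking the LCS table gives one alignment: 1 (A2,B1) → 6 (A3,B3) → 3 (A5,B4) → 4 (A6,B5) → 4 (A7,B6).
So the longest common subsequence has length 5.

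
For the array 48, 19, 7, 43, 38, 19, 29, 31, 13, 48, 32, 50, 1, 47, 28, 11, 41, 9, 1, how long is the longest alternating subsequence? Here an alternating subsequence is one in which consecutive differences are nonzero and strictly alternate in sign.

14

A longest alternating subsequence is 48, 19, 43, 19, 29, 13, 48, 32, 50, 1, 47, 28, 41, 9 (positions 1,2,4,6,7,9,10,11,12,13,14,15,17,18); its 13 consecutive differences strictly alternate in sign, and length 14 is optimal.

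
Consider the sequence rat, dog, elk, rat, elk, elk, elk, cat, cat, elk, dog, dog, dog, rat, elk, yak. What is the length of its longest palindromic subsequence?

9

Using dp[i][j] = 2 + dp[i+1][j−1] if the ends match, else max(dp[i+1][j], dp[i][j−1]):
dp[1][16] = 9. A witness is rat dog elk elk elk elk elk dog rat at positions 1,2,3,5,6,7,10,13,14.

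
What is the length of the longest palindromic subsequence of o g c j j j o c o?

One longest palindromic subsequence is ocjjjco (positions 1,3,4,5,6,8,9); it reads the same forward and backward, and the interval DP gives dp[1][9] = 7.

7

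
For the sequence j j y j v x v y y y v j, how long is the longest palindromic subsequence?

One longest palindromic subsequence is jvyyyvj (positions 1,5,8,9,10,11,12); it reads the same forward and backward, and the interval DP gives dp[1][12] = 7.

7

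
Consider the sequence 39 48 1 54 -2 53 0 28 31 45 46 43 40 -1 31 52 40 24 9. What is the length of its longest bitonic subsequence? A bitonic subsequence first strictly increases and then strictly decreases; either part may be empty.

11

Let inc[i] be the LIS ending at i and dec[i] the longest strictly decreasing subsequence starting at i. inc = [1, 2, 1, 3, 1, 3, 2, 3, 4, 5, 6, 5, 5, 2, 4, 7, 5, 3, 3], dec = [4, 7, 3, 8, 1, 7, 2, 3, 3, 6, 6, 5, 4, 1, 3, 4, 3, 2, 1].
max_i inc[i]+dec[i]−1 = 11, with one witness -2, 0, 28, 31, 45, 46, 43, 40, 31, 24, 9.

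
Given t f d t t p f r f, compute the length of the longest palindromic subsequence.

One longest palindromic subsequence is fttf (positions 2,4,5,9); it reads the same forward and backward, and the interval DP gives dp[1][9] = 4.

4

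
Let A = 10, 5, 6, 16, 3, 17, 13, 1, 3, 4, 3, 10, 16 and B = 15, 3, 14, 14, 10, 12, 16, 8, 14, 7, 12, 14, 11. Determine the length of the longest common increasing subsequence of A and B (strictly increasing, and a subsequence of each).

A longest common strictly increasing subsequence is 3, 10, 16 (length 3); it appears in order in both A and B, and no longer such subsequence exists.

3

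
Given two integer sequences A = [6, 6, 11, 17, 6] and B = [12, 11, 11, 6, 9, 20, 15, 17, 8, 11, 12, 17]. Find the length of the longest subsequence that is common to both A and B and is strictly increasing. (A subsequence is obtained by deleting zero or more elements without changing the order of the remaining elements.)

3

A longest common strictly increasing subsequence is 6, 11, 17 (length 3); it appears in order in both A and B, and no longer such subsequence exists.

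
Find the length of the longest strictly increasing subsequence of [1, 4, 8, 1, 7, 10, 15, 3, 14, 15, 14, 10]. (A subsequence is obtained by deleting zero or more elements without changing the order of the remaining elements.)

6

Scanning left to right, the best length ending at each element is: 1→1, 4→2, 8→3, 1→1, 7→3, 10→4, 15→5, 3→2, 14→5, 15→6, 14→5, 10→4.
So the longest increasing subsequence has length 6, e.g. 1, 4, 8, 10, 14, 15.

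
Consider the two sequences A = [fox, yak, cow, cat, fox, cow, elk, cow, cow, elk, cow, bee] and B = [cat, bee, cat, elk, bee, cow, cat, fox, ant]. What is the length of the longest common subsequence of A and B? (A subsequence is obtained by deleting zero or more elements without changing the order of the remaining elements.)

A longest common subsequence is cow, cat, fox (length 3); the LCS DP confirms no longer common subsequence exists.

3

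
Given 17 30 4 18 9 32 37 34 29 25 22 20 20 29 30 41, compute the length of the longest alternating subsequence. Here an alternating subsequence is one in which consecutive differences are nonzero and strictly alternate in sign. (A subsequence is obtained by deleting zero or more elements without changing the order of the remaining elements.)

Track the best alternating length ending on an up-step vs a down-step at each position: up/down = 1/1, 2/1, 1/3, 4/3, 4/5, 6/1, 6/1, 6/7, 6/7, 6/7, 6/7, 6/7, 6/7, 8/7, 8/7, 8/1.
The maximum over both is 8; one such subsequence is 17, 30, 4, 18, 9, 32, 25, 29.

8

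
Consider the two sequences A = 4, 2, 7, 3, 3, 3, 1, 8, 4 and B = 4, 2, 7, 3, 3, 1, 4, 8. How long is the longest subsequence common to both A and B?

7

A longest common subsequence is 4, 2, 7, 3, 3, 1, 8 (length 7); the LCS DP confirms no longer common subsequence exists.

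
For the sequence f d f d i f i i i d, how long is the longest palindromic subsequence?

6

One longest palindromic subsequence is diiiid (positions 2,5,7,8,9,10); it reads the same forward and backward, and the interval DP gives dp[1][10] = 6.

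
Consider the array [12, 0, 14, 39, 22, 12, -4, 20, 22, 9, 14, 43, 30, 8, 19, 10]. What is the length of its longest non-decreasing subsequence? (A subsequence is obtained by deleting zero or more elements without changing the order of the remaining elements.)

5

Let dp[i] be the longest non-decreasing subsequence ending at position i. Then dp = [1, 1, 2, 3, 3, 2, 1, 3, 4, 2, 3, 5, 5, 2, 4, 3].
The maximum is 5; one witness is 12, 14, 22, 22, 43 at positions 1,3,5,9,12.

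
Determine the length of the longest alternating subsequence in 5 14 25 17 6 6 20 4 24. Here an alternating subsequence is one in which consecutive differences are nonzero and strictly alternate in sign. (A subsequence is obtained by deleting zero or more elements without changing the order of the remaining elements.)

6

Track the best alternating length ending on an up-step vs a down-step at each position: up/down = 1/1, 2/1, 2/1, 2/3, 2/3, 2/3, 4/3, 1/5, 6/3.
The maximum over both is 6; one such subsequence is 5, 25, 17, 20, 4, 24.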